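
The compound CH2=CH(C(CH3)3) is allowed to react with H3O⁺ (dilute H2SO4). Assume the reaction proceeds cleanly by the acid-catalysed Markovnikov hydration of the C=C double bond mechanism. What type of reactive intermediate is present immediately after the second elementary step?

Step 1: Protonation of the alkene by H3O⁺: the π bond acts as the nucleophile and picks up H⁺, giving the more stable (Markovnikov) secondary carbocation. H2O is released.
Step 2: A 1,2-methyl shift from the adjacent tert-butyl carbon moves the positive charge from the secondary centre to an adjacent carbon, generating a more stable tertiary carbocation.
After step 2 the species present is a tertiary carbocation.

tertiary carbocation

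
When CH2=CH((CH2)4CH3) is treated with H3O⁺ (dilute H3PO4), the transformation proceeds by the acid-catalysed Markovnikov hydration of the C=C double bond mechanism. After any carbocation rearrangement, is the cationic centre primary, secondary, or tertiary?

Step 1: Protonation of the alkene by H3O⁺: the π bond acts as the nucleophile and picks up H⁺, giving the more stable (Markovnikov) secondary carbocation. H2O is released.
No single 1,2-shift to an adjacent carbon would give a more-substituted cation, so no rearrangement occurs.

secondary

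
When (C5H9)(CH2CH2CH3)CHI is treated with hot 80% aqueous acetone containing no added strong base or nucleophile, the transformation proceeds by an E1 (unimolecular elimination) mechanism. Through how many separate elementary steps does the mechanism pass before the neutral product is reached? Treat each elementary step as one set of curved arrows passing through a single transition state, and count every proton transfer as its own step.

3

Step 1: The C–I bond breaks with both electrons going to the iodide; I⁻ leaves and a secondary carbocation remains.
Step 2: A 1,2-hydride shift from the adjacent cyclopentyl carbon moves the positive charge from the secondary centre to an adjacent carbon, generating a more stable tertiary carbocation.
Step 3: A weak base (a water molecule from the solvent) removes a proton from a carbon adjacent to the cationic centre; the electrons of that C–H bond become the new π(C=C) bond, giving the alkene.
Total: 3 elementary steps.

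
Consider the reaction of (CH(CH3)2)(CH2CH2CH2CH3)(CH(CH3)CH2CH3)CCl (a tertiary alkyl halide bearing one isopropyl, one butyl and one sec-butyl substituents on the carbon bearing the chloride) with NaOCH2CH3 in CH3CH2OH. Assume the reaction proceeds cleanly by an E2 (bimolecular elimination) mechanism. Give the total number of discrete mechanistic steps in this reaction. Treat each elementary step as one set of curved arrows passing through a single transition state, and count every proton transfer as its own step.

1

Step 1: The strong base CH3CH2O⁻ removes a β-hydrogen; in the same concerted event the electrons of the breaking C–H bond form the new π(C=C) bond and the C–Cl σ-bond breaks, expelling Cl⁻. Anti-periplanar geometry; one transition state.
Total: 1 elementary step.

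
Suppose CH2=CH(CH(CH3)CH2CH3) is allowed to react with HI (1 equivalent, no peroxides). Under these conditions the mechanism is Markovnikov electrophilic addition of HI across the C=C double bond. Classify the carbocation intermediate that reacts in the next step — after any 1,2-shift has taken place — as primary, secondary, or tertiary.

Step 1: Electrophilic addition begins with the π(C=C) electrons forming a bond to the proton of HI. Following Markovnikov's rule, the resulting cation is secondary. The H–I bond breaks heterolytically, releasing I⁻.
Step 2: A hydride (H with its bonding pair) migrates from the adjacent sec-butyl carbon to the cationic centre — a 1,2-hydride shift — upgrading the secondary cation to a tertiary one.
The cation rearranges from secondary to tertiary via a 1,2-hydride shift from the adjacent sec-butyl carbon; the tertiary cation is what reacts next.

tertiary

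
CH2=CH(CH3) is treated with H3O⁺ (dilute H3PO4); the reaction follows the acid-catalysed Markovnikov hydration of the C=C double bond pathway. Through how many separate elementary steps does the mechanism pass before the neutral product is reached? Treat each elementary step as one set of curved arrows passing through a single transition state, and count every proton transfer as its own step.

3

Step 1: Electrophilic addition begins with the π(C=C) electrons forming a bond to the proton of H3O⁺. Following Markovnikov's rule, the resulting cation is secondary. H2O is released.
(No 1,2-shift: no single shift to an adjacent carbon would give a more stable cation.)
Step 2: A lone pair on the oxygen of H2O attacks the carbocation, forming a C–O bond and an oxonium ion (a protonated alcohol).
Step 3: Proton transfer from the O–H of the oxonium ion to H2O completes the catalytic cycle and yields the alcohol.
Total: 3 elementary steps.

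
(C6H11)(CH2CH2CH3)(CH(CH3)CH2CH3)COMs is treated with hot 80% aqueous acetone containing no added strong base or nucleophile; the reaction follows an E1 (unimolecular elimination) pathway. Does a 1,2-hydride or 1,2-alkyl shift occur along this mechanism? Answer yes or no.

no

The first-formed carbocation is tertiary.
No single 1,2-shift to an adjacent carbon would produce a more-substituted cation than the one already present, so no rearrangement occurs.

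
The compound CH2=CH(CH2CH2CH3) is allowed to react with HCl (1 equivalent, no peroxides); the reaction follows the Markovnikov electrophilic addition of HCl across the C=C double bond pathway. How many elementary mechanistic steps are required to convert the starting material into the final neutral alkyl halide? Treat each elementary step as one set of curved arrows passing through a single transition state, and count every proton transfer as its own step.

Step 1: Electrophilic addition begins with the π(C=C) electrons forming a bond to the proton of HCl. Following Markovnikov's rule, the resulting cation is secondary. The H–Cl bond breaks heterolytically, releasing Cl⁻.
(No 1,2-shift: no single shift to an adjacent carbon would give a more stable cation.)
Step 2: The Cl⁻ anion donates a lone pair to the carbocation, forming the new C–Cl σ-bond and giving the neutral alkyl halide.
Total: 2 elementary steps.

2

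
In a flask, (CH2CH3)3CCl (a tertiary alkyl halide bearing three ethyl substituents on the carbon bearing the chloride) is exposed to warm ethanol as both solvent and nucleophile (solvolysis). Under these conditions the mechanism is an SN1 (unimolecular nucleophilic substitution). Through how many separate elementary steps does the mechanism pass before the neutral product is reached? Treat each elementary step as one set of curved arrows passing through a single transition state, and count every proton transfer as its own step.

Step 1: The C–Cl bond breaks with both electrons going to the chloride; Cl⁻ leaves and a tertiary carbocation remains.
(No 1,2-shift: no single shift to an adjacent carbon would give a more stable cation.)
Step 2: Nucleophilic capture: the oxygen of CH3CH2OH bonds to the cationic carbon, producing an oxonium-ion intermediate.
Step 3: Deprotonation of the oxonium oxygen by solvent ethanol yields the neutral ether.
Total: 3 elementary steps.

3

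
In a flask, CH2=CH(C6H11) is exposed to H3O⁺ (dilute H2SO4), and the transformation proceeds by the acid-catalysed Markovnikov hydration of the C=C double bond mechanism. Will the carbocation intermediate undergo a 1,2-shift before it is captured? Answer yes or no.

The first-formed carbocation is secondary.
The adjacent cyclohexyl carbon already bears 2 other carbon substituents and has a hydrogen to migrate; after a 1,2-hydride shift from that carbon the positive charge sits on a tertiary centre.
Tertiary is more stable than secondary, so the shift occurs.

yes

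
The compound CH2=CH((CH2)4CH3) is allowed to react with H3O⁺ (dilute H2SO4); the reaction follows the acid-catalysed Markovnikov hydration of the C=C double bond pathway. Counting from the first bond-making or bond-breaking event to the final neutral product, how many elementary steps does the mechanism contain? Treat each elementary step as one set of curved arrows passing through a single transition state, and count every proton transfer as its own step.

3

Step 1: Electrophilic addition begins with the π(C=C) electrons forming a bond to the proton of H3O⁺. Following Markovnikov's rule, the resulting cation is secondary. H2O is released.
(No 1,2-shift: no single shift to an adjacent carbon would give a more stable cation.)
Step 2: Water acts as the nucleophile: an oxygen lone pair bonds to the cationic carbon, giving an oxonium-ion intermediate.
Step 3: Deprotonation of the oxonium ion by a water molecule delivers the neutral alcohol and regenerates the acid catalyst.
Total: 3 elementary steps.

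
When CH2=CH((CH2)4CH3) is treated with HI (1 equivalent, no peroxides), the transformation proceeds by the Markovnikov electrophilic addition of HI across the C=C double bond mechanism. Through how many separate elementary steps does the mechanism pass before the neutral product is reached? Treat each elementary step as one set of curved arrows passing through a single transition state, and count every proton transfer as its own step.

Step 1: Electrophilic addition begins with the π(C=C) electrons forming a bond to the proton of HI. Following Markovnikov's rule, the resulting cation is secondary. The H–I bond breaks heterolytically, releasing I⁻.
(No 1,2-shift: no single shift to an adjacent carbon would give a more stable cation.)
Step 2: I⁻ captures the cation: a lone pair on I⁻ fills the empty p orbital, producing the alkyl halide product.
Total: 2 elementary steps.

2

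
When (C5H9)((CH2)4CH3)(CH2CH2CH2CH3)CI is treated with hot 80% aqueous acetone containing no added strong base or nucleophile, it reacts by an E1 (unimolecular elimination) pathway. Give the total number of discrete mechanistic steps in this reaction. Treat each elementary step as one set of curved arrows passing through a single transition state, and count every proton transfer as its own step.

2

Step 1: The C–I bond breaks with both electrons going to the iodide; I⁻ leaves and a tertiary carbocation remains.
(No 1,2-shift: no single shift to an adjacent carbon would give a more stable cation.)
Step 2: A water molecule (solvent) deprotonates a β-carbon; as the C–H bond breaks, those electrons form the new alkene π bond.
Total: 2 elementary steps.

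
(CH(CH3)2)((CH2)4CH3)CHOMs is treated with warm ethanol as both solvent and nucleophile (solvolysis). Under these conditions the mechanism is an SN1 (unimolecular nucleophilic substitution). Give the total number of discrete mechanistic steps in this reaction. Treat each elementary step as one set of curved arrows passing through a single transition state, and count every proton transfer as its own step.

4

Step 1: Rate-determining heterolysis of the C–O bond gives MsO⁻ and a secondary carbocation.
Step 2: A hydride (H with its bonding pair) migrates from the adjacent isopropyl carbon to the cationic centre — a 1,2-hydride shift — upgrading the secondary cation to a tertiary one.
Step 3: CH3CH2OH donates an oxygen lone pair into the empty p orbital of the cation, giving a protonated ether (an oxonium ion).
Step 4: Deprotonation of the oxonium oxygen by solvent ethanol yields the neutral ether.
Total: 4 elementary steps.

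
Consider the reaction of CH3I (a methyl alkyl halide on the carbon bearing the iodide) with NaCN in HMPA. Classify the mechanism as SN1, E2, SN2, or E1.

Conditions: a methyl substrate with a strong nucleophile in the polar aprotic solvent HMPA.
These conditions are the textbook signature of the SN2 pathway.
An unhindered substrate with a strong nucleophile in a polar aprotic solvent favours one-step backside displacement.

SN2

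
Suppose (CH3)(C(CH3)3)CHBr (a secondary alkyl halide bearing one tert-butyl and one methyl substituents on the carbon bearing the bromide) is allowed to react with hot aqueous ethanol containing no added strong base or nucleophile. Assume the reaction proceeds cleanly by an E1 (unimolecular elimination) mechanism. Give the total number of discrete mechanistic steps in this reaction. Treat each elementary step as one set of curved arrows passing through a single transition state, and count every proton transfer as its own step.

3

Step 1: Rate-determining heterolysis of the C–Br bond gives Br⁻ and a secondary carbocation.
Step 2: A methyl group with its bonding pair migrates from the adjacent tert-butyl carbon to the cationic centre — a 1,2-methyl shift — upgrading the secondary cation to a tertiary one.
Step 3: A water (or ethanol) molecule (solvent) deprotonates a β-carbon; as the C–H bond breaks, those electrons form the new alkene π bond.
Total: 3 elementary steps.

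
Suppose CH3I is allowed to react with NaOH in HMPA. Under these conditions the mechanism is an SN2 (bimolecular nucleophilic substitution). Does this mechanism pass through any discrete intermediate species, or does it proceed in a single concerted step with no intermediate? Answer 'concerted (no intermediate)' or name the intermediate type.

OH⁻ attacks the back face of the α-carbon while I⁻ departs with the C–I bonding pair — a single concerted displacement through a pentacoordinate transition state.
All bond changes occur in one transition state; no discrete intermediate is formed.

concerted (no intermediate)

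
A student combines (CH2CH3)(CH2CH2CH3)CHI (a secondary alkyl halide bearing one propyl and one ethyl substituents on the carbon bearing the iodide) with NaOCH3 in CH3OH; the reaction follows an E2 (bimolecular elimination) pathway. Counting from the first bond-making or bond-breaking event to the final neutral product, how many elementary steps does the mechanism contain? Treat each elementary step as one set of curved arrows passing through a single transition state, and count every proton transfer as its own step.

Step 1: In one step, CH3O⁻ pulls off a β-proton, the C–I bond cleaves, and a C=C double bond forms between the α- and β-carbons (E2, anti elimination).
Total: 1 elementary step.

1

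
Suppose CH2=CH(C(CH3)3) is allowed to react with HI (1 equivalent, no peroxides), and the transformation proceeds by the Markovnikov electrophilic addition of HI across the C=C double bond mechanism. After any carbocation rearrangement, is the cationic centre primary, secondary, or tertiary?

tertiary

Step 1: The π electrons of the C=C bond attack a proton of HI; Markovnikov addition places the new C–H on the less-substituted alkene carbon, so the positive charge ends up on the more-substituted carbon — a secondary carbocation. The H–I bond breaks heterolytically, releasing I⁻.
Step 2: A 1,2-methyl shift from the adjacent tert-butyl carbon moves the positive charge from the secondary centre to an adjacent carbon, generating a more stable tertiary carbocation.
The cation rearranges from secondary to tertiary via a 1,2-methyl shift from the adjacent tert-butyl carbon; the tertiary cation is what reacts next.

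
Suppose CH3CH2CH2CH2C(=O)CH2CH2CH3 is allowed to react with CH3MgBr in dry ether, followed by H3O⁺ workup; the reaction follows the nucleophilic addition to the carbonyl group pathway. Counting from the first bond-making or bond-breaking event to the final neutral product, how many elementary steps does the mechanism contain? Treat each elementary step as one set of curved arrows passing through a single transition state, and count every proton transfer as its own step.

2

Step 1: the carbanion-like carbon of CH3MgBr attacks the sp² carbonyl carbon; the C=O π bond breaks and the electrons end up as a lone pair on the alkoxide oxygen of the tetrahedral intermediate.
Step 2: The alkoxide picks up a proton during H3O⁺ workup to yield an alcohol.
Total: 2 elementary steps.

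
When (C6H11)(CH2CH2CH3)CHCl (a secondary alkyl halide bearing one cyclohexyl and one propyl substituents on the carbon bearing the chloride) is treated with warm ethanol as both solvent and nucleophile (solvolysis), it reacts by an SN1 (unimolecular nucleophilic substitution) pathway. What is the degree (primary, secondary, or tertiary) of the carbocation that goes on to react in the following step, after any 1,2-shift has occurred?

tertiary

Step 1: Unassisted departure of Cl⁻ (taking the C–Cl bonding pair) generates a secondary carbocation.
Step 2: A 1,2-hydride shift from the adjacent cyclohexyl carbon moves the positive charge from the secondary centre to an adjacent carbon, generating a more stable tertiary carbocation.
The cation rearranges from secondary to tertiary via a 1,2-hydride shift from the adjacent cyclohexyl carbon; the tertiary cation is what reacts next.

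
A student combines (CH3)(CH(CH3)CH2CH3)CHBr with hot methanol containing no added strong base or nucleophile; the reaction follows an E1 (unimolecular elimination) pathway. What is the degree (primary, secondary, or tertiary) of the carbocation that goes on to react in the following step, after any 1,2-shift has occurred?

Step 1: Unassisted departure of Br⁻ (taking the C–Br bonding pair) generates a secondary carbocation.
Step 2: A 1,2-hydride shift from the adjacent sec-butyl carbon moves the positive charge from the secondary centre to an adjacent carbon, generating a more stable tertiary carbocation.
The cation rearranges from secondary to tertiary via a 1,2-hydride shift from the adjacent sec-butyl carbon; the tertiary cation is what reacts next.

tertiary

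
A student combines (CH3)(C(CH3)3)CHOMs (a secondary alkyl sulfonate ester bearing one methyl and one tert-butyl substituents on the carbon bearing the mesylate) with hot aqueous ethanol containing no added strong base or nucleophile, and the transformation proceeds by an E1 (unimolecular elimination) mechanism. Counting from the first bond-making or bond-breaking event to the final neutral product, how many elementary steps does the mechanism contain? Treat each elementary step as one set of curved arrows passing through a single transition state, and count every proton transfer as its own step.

3

Step 1: The C–O bond breaks with both electrons going to the mesylate; MsO⁻ leaves and a secondary carbocation remains.
Step 2: A 1,2-methyl shift from the adjacent tert-butyl carbon moves the positive charge from the secondary centre to an adjacent carbon, generating a more stable tertiary carbocation.
Step 3: A weak base (a water (or ethanol) molecule from the solvent) removes a proton from a carbon adjacent to the cationic centre; the electrons of that C–H bond become the new π(C=C) bond, giving the alkene.
Total: 3 elementary steps.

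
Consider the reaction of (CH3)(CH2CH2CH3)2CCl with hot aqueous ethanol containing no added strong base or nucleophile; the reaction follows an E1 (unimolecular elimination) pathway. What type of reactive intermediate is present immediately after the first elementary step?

Step 1: The C–Cl bond breaks with both electrons going to the chloride; Cl⁻ leaves and a tertiary carbocation remains.
After step 1 the species present is a tertiary carbocation.

tertiary carbocation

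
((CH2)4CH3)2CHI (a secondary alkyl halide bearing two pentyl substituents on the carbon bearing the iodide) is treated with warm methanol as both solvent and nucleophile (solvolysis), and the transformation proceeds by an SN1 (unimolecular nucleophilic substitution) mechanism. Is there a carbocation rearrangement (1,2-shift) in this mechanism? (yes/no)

no

The first-formed carbocation is secondary.
No single 1,2-shift to an adjacent carbon would produce a more-substituted cation than the one already present, so no rearrangement occurs.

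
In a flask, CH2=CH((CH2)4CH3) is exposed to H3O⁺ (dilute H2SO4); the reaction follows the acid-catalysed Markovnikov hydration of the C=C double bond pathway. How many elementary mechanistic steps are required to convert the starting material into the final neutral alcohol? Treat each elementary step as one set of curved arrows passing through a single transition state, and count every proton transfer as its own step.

Step 1: The π electrons of the C=C bond attack a proton of H3O⁺; Markovnikov addition places the new C–H on the less-substituted alkene carbon, so the positive charge ends up on the more-substituted carbon — a secondary carbocation. H2O is released.
(No 1,2-shift: no single shift to an adjacent carbon would give a more stable cation.)
Step 2: Water acts as the nucleophile: an oxygen lone pair bonds to the cationic carbon, giving an oxonium-ion intermediate.
Step 3: Proton transfer from the O–H of the oxonium ion to H2O completes the catalytic cycle and yields the alcohol.
Total: 3 elementary steps.

3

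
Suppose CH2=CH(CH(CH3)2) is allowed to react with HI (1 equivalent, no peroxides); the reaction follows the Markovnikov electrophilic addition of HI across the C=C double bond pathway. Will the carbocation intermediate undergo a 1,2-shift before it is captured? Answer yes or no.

The first-formed carbocation is secondary.
The adjacent isopropyl carbon already bears 2 other carbon substituents and has a hydrogen to migrate; after a 1,2-hydride shift from that carbon the positive charge sits on a tertiary centre.
Tertiary is more stable than secondary, so the shift occurs.

yes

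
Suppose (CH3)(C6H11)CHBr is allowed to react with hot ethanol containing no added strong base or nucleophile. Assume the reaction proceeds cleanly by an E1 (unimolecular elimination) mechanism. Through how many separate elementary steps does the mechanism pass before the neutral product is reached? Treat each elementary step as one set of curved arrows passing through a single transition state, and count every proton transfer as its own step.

3

Step 1: Rate-determining heterolysis of the C–Br bond gives Br⁻ and a secondary carbocation.
Step 2: Carbocation rearrangement: a 1,2-hydride shift from the adjacent cyclohexyl carbon converts the initially-formed secondary cation into the more stable tertiary cation.
Step 3: A weak base (an ethanol molecule from the solvent) removes a proton from a carbon adjacent to the cationic centre; the electrons of that C–H bond become the new π(C=C) bond, giving the alkene.
Total: 3 elementary steps.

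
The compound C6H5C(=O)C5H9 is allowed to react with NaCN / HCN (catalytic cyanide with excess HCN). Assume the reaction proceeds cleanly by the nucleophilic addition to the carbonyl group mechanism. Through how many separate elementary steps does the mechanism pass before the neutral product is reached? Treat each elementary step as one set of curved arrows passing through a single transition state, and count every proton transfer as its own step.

2

Step 1: Nucleophilic addition: CN⁻ adds to the carbonyl carbon, pushing the π(C=O) electron pair onto oxygen and giving a tetrahedral alkoxide.
Step 2: Proton transfer from HCN to the alkoxide furnishes a cyanohydrin (and releases another CN⁻ to continue the reaction).
Total: 2 elementary steps.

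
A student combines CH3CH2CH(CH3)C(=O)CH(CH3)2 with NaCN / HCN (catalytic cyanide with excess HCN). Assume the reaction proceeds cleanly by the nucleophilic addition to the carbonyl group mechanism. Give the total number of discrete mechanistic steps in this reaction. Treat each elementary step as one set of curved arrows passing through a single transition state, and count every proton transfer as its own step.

Step 1: CN⁻ attacks the sp² carbonyl carbon; the C=O π bond breaks and the electrons end up as a lone pair on the alkoxide oxygen of the tetrahedral intermediate.
Step 2: Proton transfer from HCN to the alkoxide furnishes a cyanohydrin (and releases another CN⁻ to continue the reaction).
Total: 2 elementary steps.

2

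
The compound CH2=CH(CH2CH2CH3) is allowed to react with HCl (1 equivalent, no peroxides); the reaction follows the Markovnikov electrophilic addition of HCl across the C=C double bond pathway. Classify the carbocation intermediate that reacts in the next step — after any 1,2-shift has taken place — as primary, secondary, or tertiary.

Step 1: The π electrons of the C=C bond attack a proton of HCl; Markovnikov addition places the new C–H on the less-substituted alkene carbon, so the positive charge ends up on the more-substituted carbon — a secondary carbocation. The H–Cl bond breaks heterolytically, releasing Cl⁻.
No single 1,2-shift to an adjacent carbon would give a more-substituted cation, so no rearrangement occurs.

secondary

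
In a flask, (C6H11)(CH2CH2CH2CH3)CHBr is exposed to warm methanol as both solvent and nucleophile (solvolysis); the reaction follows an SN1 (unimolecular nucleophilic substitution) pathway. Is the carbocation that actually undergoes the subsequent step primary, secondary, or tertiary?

tertiary

Step 1: Rate-determining heterolysis of the C–Br bond gives Br⁻ and a secondary carbocation.
Step 2: A 1,2-hydride shift from the adjacent cyclohexyl carbon moves the positive charge from the secondary centre to an adjacent carbon, generating a more stable tertiary carbocation.
The cation rearranges from secondary to tertiary via a 1,2-hydride shift from the adjacent cyclohexyl carbon; the tertiary cation is what reacts next.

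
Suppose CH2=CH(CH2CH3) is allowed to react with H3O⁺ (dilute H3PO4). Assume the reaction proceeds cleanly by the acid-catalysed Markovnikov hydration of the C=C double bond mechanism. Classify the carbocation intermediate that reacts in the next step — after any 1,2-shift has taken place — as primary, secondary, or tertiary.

secondary

Step 1: Electrophilic addition begins with the π(C=C) electrons forming a bond to the proton of H3O⁺. Following Markovnikov's rule, the resulting cation is secondary. H2O is released.
No single 1,2-shift to an adjacent carbon would give a more-substituted cation, so no rearrangement occurs.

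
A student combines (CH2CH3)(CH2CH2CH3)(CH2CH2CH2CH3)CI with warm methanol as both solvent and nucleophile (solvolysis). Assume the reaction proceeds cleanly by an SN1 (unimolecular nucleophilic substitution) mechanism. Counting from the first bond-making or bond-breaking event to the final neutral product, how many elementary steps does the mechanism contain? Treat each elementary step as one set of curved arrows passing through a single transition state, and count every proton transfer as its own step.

Step 1: Unassisted departure of I⁻ (taking the C–I bonding pair) generates a tertiary carbocation.
(No 1,2-shift: no single shift to an adjacent carbon would give a more stable cation.)
Step 2: CH3OH donates an oxygen lone pair into the empty p orbital of the cation, giving a protonated ether (an oxonium ion).
Step 3: Proton transfer from the O–H of the oxonium ion to a solvent molecule delivers the neutral ether.
Total: 3 elementary steps.

3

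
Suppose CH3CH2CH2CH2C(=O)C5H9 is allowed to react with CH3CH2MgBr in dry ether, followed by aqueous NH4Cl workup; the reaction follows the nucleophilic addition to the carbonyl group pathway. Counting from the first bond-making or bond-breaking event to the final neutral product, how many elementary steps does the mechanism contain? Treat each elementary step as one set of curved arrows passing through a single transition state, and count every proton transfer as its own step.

Step 1: A lone pair / filled orbital on the carbanion-like carbon of CH3CH2MgBr attacks the electrophilic carbonyl carbon; the π(C=O) electrons shift onto oxygen, producing a tetrahedral alkoxide intermediate.
Step 2: Protonation of the alkoxide by aqueous NH4Cl workup furnishes an alcohol.
Total: 2 elementary steps.

2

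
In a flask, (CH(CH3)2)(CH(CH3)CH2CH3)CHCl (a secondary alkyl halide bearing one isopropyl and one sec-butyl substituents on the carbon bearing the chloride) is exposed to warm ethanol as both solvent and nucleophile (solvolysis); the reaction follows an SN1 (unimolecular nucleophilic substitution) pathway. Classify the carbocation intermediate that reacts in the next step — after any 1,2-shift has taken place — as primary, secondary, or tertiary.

tertiary

Step 1: Ionisation: the C–Cl σ-bond cleaves heterolytically; both bonding electrons depart with Cl⁻, leaving a secondary carbocation at the α-carbon.
Step 2: A 1,2-hydride shift from the adjacent isopropyl carbon moves the positive charge from the secondary centre to an adjacent carbon, generating a more stable tertiary carbocation.
The cation rearranges from secondary to tertiary via a 1,2-hydride shift from the adjacent isopropyl carbon; the tertiary cation is what reacts next.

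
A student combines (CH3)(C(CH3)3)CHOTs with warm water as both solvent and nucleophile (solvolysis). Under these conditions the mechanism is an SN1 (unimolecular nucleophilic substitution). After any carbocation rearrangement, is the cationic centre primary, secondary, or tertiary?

Step 1: Unassisted departure of TsO⁻ (taking the C–O bonding pair) generates a secondary carbocation.
Step 2: A 1,2-methyl shift from the adjacent tert-butyl carbon moves the positive charge from the secondary centre to an adjacent carbon, generating a more stable tertiary carbocation.
The cation rearranges from secondary to tertiary via a 1,2-methyl shift from the adjacent tert-butyl carbon; the tertiary cation is what reacts next.

tertiary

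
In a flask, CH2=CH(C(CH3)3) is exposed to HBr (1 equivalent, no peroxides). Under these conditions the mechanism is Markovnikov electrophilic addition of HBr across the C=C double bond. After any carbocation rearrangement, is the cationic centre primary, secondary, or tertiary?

tertiary

Step 1: Protonation of the alkene by HBr: the π bond acts as the nucleophile and picks up H⁺, giving the more stable (Markovnikov) secondary carbocation. The H–Br bond breaks heterolytically, releasing Br⁻.
Step 2: Carbocation rearrangement: a 1,2-methyl shift from the adjacent tert-butyl carbon converts the initially-formed secondary cation into the more stable tertiary cation.
The cation rearranges from secondary to tertiary via a 1,2-methyl shift from the adjacent tert-butyl carbon; the tertiary cation is what reacts next.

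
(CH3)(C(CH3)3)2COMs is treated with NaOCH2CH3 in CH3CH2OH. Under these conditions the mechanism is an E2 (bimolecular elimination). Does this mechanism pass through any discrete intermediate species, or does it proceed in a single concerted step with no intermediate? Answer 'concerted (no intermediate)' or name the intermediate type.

Concerted anti-periplanar elimination: CH3CH2O⁻ abstracts a β-H while MsO⁻ leaves, and the C–H electrons become the new C=C π bond — all in a single transition state.
All bond changes occur in one transition state; no discrete intermediate is formed.

concerted (no intermediate)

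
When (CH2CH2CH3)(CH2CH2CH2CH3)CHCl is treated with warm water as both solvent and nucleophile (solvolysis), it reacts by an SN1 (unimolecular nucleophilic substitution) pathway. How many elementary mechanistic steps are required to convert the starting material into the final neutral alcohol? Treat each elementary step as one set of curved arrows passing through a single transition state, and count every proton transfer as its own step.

3

Step 1: Ionisation: the C–Cl σ-bond cleaves heterolytically; both bonding electrons depart with Cl⁻, leaving a secondary carbocation at the α-carbon.
(No 1,2-shift: no single shift to an adjacent carbon would give a more stable cation.)
Step 2: Nucleophilic capture: the oxygen of H2O bonds to the cationic carbon, producing an oxonium-ion intermediate.
Step 3: Deprotonation of the oxonium oxygen by solvent water yields the neutral alcohol.
Total: 3 elementary steps.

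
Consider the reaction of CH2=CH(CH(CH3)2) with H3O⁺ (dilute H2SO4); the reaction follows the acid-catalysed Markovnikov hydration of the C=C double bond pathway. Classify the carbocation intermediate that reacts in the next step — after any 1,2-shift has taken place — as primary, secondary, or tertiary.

Step 1: Protonation of the alkene by H3O⁺: the π bond acts as the nucleophile and picks up H⁺, giving the more stable (Markovnikov) secondary carbocation. H2O is released.
Step 2: Carbocation rearrangement: a 1,2-hydride shift from the adjacent isopropyl carbon converts the initially-formed secondary cation into the more stable tertiary cation.
The cation rearranges from secondary to tertiary via a 1,2-hydride shift from the adjacent isopropyl carbon; the tertiary cation is what reacts next.

tertiary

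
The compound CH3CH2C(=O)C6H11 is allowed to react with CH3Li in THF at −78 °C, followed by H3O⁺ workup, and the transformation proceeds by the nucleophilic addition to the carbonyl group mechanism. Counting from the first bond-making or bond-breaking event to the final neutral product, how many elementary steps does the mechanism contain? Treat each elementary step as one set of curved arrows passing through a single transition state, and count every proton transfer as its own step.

Step 1: the carbanion-like carbon of CH3Li attacks the sp² carbonyl carbon; the C=O π bond breaks and the electrons end up as a lone pair on the alkoxide oxygen of the tetrahedral intermediate.
Step 2: The alkoxide picks up a proton during H3O⁺ workup to yield an alcohol.
Total: 2 elementary steps.

2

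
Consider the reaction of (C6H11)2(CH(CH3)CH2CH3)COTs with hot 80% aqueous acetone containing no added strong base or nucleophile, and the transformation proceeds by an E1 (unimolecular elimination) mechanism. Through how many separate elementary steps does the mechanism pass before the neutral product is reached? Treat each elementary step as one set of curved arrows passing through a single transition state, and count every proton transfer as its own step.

2

Step 1: The C–O bond breaks with both electrons going to the tosylate; TsO⁻ leaves and a tertiary carbocation remains.
(No 1,2-shift: no single shift to an adjacent carbon would give a more stable cation.)
Step 2: A water molecule (solvent) deprotonates a β-carbon; as the C–H bond breaks, those electrons form the new alkene π bond.
Total: 2 elementary steps.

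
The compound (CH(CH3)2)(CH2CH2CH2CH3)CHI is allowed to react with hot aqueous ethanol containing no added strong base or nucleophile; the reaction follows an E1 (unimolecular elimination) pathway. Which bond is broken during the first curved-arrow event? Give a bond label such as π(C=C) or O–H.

C–I

Step 1: Rate-determining heterolysis of the C–I bond gives I⁻ and a secondary carbocation.
The bond broken in this step is the C–I bond.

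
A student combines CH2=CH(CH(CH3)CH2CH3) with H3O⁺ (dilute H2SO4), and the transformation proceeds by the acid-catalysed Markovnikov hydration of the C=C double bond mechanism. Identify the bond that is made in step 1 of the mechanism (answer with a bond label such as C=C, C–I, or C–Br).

Step 1: The π electrons of the C=C bond attack a proton of H3O⁺; Markovnikov addition places the new C–H on the less-substituted alkene carbon, so the positive charge ends up on the more-substituted carbon — a secondary carbocation. H2O is released.
The bond formed in this step is the C–H bond.

C–H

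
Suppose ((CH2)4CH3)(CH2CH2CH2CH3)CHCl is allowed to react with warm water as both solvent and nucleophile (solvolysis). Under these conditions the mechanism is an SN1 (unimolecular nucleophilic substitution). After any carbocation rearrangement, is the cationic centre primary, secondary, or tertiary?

Step 1: Unassisted departure of Cl⁻ (taking the C–Cl bonding pair) generates a secondary carbocation.
No single 1,2-shift to an adjacent carbon would give a more-substituted cation, so no rearrangement occurs.

secondary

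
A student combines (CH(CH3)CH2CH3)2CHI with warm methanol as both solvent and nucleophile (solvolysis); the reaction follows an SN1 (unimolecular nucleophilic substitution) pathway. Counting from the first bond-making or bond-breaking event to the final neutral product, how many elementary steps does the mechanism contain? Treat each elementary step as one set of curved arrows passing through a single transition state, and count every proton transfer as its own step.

Step 1: Ionisation: the C–I σ-bond cleaves heterolytically; both bonding electrons depart with I⁻, leaving a secondary carbocation at the α-carbon.
Step 2: Carbocation rearrangement: a 1,2-hydride shift from the adjacent sec-butyl carbon converts the initially-formed secondary cation into the more stable tertiary cation.
Step 3: A lone pair on the oxygen of CH3OH attacks the carbocation, forming a new C–O σ-bond and an oxonium ion.
Step 4: Proton transfer from the O–H of the oxonium ion to a solvent molecule delivers the neutral ether.
Total: 4 elementary steps.

4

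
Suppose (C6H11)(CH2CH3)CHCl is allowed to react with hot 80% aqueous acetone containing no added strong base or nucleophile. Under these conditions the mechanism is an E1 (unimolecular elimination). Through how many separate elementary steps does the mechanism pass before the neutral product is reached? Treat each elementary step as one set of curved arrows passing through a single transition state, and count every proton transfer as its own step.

3

Step 1: Ionisation: the C–Cl σ-bond cleaves heterolytically; both bonding electrons depart with Cl⁻, leaving a secondary carbocation at the α-carbon.
Step 2: A hydride (H with its bonding pair) migrates from the adjacent cyclohexyl carbon to the cationic centre — a 1,2-hydride shift — upgrading the secondary cation to a tertiary one.
Step 3: Loss of a β-proton to a water molecule of the solvent: the C–H bonding pair collapses toward the cationic carbon to form the C=C π bond, yielding the alkene.
Total: 3 elementary steps.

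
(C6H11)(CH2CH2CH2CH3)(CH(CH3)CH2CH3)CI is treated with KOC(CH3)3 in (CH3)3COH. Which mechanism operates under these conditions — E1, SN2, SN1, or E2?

Conditions: a strong/bulky base with a tertiary substrate bearing a β-hydrogen.
These conditions are the textbook signature of the E2 pathway.
A strong (often hindered) base removes a β-H in concert with loss of the leaving group — bimolecular elimination.

E2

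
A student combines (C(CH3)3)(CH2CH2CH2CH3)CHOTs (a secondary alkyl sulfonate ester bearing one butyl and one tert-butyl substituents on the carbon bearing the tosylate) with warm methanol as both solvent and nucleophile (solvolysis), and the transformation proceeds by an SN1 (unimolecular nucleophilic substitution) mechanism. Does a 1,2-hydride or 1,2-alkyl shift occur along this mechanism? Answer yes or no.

The first-formed carbocation is secondary.
The adjacent tert-butyl carbon has no hydrogen but bears methyl groups; migration of one methyl with its bonding pair (a 1,2-methyl shift) places the charge on a tertiary centre.
Tertiary is more stable than secondary, so the shift occurs.

yes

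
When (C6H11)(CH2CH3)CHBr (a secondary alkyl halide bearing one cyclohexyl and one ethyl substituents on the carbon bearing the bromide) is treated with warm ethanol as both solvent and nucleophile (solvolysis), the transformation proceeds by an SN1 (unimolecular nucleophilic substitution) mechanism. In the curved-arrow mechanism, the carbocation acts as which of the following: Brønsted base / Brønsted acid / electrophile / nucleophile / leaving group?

Step 3: Nucleophilic capture: the oxygen of CH3CH2OH bonds to the cationic carbon, producing an oxonium-ion intermediate.
The carbocation accepts an electron pair into an empty or π* orbital — it is the electrophile.

electrophile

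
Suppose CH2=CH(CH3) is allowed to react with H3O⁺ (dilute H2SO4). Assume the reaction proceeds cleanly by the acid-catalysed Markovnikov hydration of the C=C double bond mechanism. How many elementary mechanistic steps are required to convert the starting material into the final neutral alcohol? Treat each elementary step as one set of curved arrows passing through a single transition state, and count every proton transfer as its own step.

Step 1: Electrophilic addition begins with the π(C=C) electrons forming a bond to the proton of H3O⁺. Following Markovnikov's rule, the resulting cation is secondary. H2O is released.
(No 1,2-shift: no single shift to an adjacent carbon would give a more stable cation.)
Step 2: A lone pair on the oxygen of H2O attacks the carbocation, forming a C–O bond and an oxonium ion (a protonated alcohol).
Step 3: Proton transfer from the O–H of the oxonium ion to H2O completes the catalytic cycle and yields the alcohol.
Total: 3 elementary steps.

3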